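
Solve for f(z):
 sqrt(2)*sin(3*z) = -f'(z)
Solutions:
 f(z) = C1 + sqrt(2)*cos(3*z)/3


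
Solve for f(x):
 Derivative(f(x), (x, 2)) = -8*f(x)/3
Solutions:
 f(x) = C1*sin(2*sqrt(6)*x/3) + C2*cos(2*sqrt(6)*x/3)


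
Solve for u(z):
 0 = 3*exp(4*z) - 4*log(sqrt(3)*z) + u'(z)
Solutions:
 u(z) = C1 + 4*z*log(z) + 2*z*(-2 + log(3)) - 3*exp(4*z)/4


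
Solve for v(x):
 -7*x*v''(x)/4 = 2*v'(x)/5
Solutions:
 v(x) = C1 + C2*x^(27/35)


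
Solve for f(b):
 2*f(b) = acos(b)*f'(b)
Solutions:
 f(b) = C1*exp(2*Integral(1/acos(b), b))


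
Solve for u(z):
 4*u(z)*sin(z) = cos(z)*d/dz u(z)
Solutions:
 u(z) = C1/cos(z)^4


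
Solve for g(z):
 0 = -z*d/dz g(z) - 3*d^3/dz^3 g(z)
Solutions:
 g(z) = C1 + Integral(C2*airyai(-3^(2/3)*z/3) + C3*airybi(-3^(2/3)*z/3), z)


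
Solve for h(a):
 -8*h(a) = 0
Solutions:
 h(a) = 0


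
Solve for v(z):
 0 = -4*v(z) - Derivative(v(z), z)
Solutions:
 v(z) = C1*exp(-4*z)


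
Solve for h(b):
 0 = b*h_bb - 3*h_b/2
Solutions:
 h(b) = C1 + C2*b^(5/2)


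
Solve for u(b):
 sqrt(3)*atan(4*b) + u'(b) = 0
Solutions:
 u(b) = C1 - sqrt(3)*(b*atan(4*b) - log(16*b^2 + 1)/8)


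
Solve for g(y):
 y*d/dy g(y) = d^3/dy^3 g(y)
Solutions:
 g(y) = C1 + Integral(C2*airyai(y) + C3*airybi(y), y)


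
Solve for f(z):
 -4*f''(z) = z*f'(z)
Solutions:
 f(z) = C1 + C2*erf(sqrt(2)*z/4)


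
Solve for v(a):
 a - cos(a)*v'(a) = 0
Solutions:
 v(a) = C1 + Integral(a/cos(a), a)


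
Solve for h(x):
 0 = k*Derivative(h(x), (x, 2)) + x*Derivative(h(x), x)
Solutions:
 h(x) = C1 + C2*sqrt(k)*erf(sqrt(2)*x*sqrt(1/k)/2)


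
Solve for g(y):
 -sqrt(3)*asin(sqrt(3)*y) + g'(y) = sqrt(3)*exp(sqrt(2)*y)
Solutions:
 g(y) = C1 + sqrt(3)*(y*asin(sqrt(3)*y) + sqrt(3)*sqrt(1 - 3*y^2)/3) + sqrt(6)*exp(sqrt(2)*y)/2


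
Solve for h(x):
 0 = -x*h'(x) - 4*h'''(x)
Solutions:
 h(x) = C1 + Integral(C2*airyai(-2^(1/3)*x/2) + C3*airybi(-2^(1/3)*x/2), x)


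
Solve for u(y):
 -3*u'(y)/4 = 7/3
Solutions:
 u(y) = C1 - 28*y/9


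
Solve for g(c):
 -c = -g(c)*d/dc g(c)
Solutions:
 g(c) = -sqrt(C1 + c^2)
 g(c) = sqrt(C1 + c^2)


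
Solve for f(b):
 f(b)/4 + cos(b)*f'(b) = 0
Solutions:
 f(b) = C1*(sin(b) - 1)^(1/8)/(sin(b) + 1)^(1/8)


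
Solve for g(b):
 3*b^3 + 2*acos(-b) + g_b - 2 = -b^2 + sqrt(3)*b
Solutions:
 g(b) = C1 - 3*b^4/4 - b^3/3 + sqrt(3)*b^2/2 - 2*b*acos(-b) + 2*b - 2*sqrt(1 - b^2)


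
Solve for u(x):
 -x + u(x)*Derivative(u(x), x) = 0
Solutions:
 u(x) = -sqrt(C1 + x^2)
 u(x) = sqrt(C1 + x^2)


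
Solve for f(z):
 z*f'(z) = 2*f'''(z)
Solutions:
 f(z) = C1 + Integral(C2*airyai(2^(2/3)*z/2) + C3*airybi(2^(2/3)*z/2), z)


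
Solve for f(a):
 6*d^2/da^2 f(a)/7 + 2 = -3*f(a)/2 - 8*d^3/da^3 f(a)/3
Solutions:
 f(a) = C1*exp(a*(-6 + 3*3^(1/3)/(14*sqrt(2422) + 689)^(1/3) + 3^(2/3)*(14*sqrt(2422) + 689)^(1/3))/56)*sin(3*3^(1/6)*a*(-(14*sqrt(2422) + 689)^(1/3) + 3^(2/3)/(14*sqrt(2422) + 689)^(1/3))/56) + C2*exp(a*(-6 + 3*3^(1/3)/(14*sqrt(2422) + 689)^(1/3) + 3^(2/3)*(14*sqrt(2422) + 689)^(1/3))/56)*cos(3*3^(1/6)*a*(-(14*sqrt(2422) + 689)^(1/3) + 3^(2/3)/(14*sqrt(2422) + 689)^(1/3))/56) + C3*exp(-a*(3*3^(1/3)/(14*sqrt(2422) + 689)^(1/3) + 3 + 3^(2/3)*(14*sqrt(2422) + 689)^(1/3))/28) - 4/3


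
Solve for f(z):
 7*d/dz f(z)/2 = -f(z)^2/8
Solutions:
 f(z) = 28/(C1 + z)


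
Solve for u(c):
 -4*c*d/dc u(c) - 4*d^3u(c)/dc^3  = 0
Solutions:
 u(c) = C1 + Integral(C2*airyai(-c) + C3*airybi(-c), c)


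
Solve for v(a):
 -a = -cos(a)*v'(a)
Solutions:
 v(a) = C1 + Integral(a/cos(a), a)


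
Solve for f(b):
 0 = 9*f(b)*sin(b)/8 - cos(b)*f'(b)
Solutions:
 f(b) = C1/cos(b)^(9/8)


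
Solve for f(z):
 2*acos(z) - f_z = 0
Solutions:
 f(z) = C1 + 2*z*acos(z) - 2*sqrt(1 - z^2)


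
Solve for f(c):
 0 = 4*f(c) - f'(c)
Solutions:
 f(c) = C1*exp(4*c)


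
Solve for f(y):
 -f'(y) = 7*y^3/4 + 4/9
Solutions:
 f(y) = C1 - 7*y^4/16 - 4*y/9


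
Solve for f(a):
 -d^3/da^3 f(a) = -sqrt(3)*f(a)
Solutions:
 f(a) = C3*exp(3^(1/6)*a) + (C1*sin(3^(2/3)*a/2) + C2*cos(3^(2/3)*a/2))*exp(-3^(1/6)*a/2)


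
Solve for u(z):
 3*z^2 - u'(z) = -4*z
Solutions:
 u(z) = C1 + z^3 + 2*z^2


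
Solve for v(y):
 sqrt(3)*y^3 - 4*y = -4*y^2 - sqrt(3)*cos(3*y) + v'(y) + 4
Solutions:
 v(y) = C1 + sqrt(3)*y^4/4 + 4*y^3/3 - 2*y^2 - 4*y + sqrt(3)*sin(3*y)/3


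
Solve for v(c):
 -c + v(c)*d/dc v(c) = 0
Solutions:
 v(c) = -sqrt(C1 + c^2)
 v(c) = sqrt(C1 + c^2)


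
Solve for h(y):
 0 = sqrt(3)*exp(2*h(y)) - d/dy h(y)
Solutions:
 h(y) = log(-sqrt(-1/(C1 + sqrt(3)*y))) - log(2)/2
 h(y) = log(-1/(C1 + sqrt(3)*y))/2 - log(2)/2


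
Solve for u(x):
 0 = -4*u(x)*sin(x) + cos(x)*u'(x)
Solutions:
 u(x) = C1/cos(x)^4


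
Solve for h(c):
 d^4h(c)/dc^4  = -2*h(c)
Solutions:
 h(c) = (C1*sin(2^(3/4)*c/2) + C2*cos(2^(3/4)*c/2))*exp(-2^(3/4)*c/2) + (C3*sin(2^(3/4)*c/2) + C4*cos(2^(3/4)*c/2))*exp(2^(3/4)*c/2)


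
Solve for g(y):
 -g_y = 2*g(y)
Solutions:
 g(y) = C1*exp(-2*y)


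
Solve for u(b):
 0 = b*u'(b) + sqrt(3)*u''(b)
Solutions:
 u(b) = C1 + C2*erf(sqrt(2)*3^(3/4)*b/6)


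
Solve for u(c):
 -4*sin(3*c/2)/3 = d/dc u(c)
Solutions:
 u(c) = C1 + 8*cos(3*c/2)/9


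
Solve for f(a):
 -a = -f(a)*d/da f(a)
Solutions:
 f(a) = -sqrt(C1 + a^2)
 f(a) = sqrt(C1 + a^2)


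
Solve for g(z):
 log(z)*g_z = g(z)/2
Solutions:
 g(z) = C1*exp(li(z)/2)


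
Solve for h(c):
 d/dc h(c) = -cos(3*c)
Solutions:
 h(c) = C1 - sin(3*c)/3


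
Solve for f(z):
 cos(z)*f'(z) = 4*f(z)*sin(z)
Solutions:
 f(z) = C1/cos(z)^4


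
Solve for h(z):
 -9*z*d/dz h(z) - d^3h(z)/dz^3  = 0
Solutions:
 h(z) = C1 + Integral(C2*airyai(-3^(2/3)*z) + C3*airybi(-3^(2/3)*z), z)


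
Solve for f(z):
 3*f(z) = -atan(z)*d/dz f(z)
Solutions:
 f(z) = C1*exp(-3*Integral(1/atan(z), z))


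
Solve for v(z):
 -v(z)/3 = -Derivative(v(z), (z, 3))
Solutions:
 v(z) = C3*exp(3^(2/3)*z/3) + (C1*sin(3^(1/6)*z/2) + C2*cos(3^(1/6)*z/2))*exp(-3^(2/3)*z/6)


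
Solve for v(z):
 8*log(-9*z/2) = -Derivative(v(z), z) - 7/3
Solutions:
 v(z) = C1 - 8*z*log(-z) + z*(-16*log(3) + 8*log(2) + 17/3)


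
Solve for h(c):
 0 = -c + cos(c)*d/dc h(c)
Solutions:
 h(c) = C1 + Integral(c/cos(c), c)


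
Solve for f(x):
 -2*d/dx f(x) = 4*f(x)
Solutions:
 f(x) = C1*exp(-2*x)


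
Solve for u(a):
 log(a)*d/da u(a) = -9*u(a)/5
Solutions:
 u(a) = C1*exp(-9*li(a)/5)


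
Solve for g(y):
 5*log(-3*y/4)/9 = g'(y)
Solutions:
 g(y) = C1 + 5*y*log(-y)/9 + 5*y*(-2*log(2) - 1 + log(3))/9


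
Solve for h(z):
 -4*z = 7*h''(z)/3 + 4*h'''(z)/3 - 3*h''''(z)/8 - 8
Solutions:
 h(z) = C1 + C2*z + C3*exp(2*z*(8 - sqrt(190))/9) + C4*exp(2*z*(8 + sqrt(190))/9) - 2*z^3/7 + 108*z^2/49


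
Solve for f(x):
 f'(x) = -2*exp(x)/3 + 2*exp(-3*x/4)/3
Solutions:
 f(x) = C1 - 2*exp(x)/3 - 8*exp(-3*x/4)/9


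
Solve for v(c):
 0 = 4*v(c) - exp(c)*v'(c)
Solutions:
 v(c) = C1*exp(-4*exp(-c))


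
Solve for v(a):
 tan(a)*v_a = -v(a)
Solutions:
 v(a) = C1/sin(a)


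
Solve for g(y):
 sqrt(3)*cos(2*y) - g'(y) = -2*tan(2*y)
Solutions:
 g(y) = C1 - log(cos(2*y)) + sqrt(3)*sin(2*y)/2


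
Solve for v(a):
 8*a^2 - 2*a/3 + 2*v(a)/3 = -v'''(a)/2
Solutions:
 v(a) = C3*exp(-6^(2/3)*a/3) - 12*a^2 + a + (C1*sin(2^(2/3)*3^(1/6)*a/2) + C2*cos(2^(2/3)*3^(1/6)*a/2))*exp(6^(2/3)*a/6)


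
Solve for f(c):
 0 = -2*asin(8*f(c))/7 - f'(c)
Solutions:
 Integral(1/asin(8*_y), (_y, f(c))) = C1 - 2*c/7


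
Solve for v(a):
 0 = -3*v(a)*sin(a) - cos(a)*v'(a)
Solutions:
 v(a) = C1*cos(a)^3


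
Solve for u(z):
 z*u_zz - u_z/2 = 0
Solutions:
 u(z) = C1 + C2*z^(3/2)


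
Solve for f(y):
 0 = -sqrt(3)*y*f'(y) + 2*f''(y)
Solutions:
 f(y) = C1 + C2*erfi(3^(1/4)*y/2)


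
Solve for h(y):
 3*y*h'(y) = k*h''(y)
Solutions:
 h(y) = C1 + C2*erf(sqrt(6)*y*sqrt(-1/k)/2)/sqrt(-1/k)


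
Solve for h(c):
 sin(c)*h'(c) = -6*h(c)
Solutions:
 h(c) = C1*(cos(c)^3 + 3*cos(c)^2 + 3*cos(c) + 1)/(cos(c)^3 - 3*cos(c)^2 + 3*cos(c) - 1)


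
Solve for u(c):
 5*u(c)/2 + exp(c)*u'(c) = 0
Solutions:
 u(c) = C1*exp(5*exp(-c)/2)


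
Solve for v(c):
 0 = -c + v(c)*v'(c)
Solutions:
 v(c) = -sqrt(C1 + c^2)
 v(c) = sqrt(C1 + c^2)


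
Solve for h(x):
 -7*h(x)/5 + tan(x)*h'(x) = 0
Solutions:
 h(x) = C1*sin(x)^(7/5)


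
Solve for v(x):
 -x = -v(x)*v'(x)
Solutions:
 v(x) = -sqrt(C1 + x^2)
 v(x) = sqrt(C1 + x^2)


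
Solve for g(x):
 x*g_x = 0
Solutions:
 g(x) = C1


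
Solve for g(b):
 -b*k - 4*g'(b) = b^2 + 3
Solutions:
 g(b) = C1 - b^3/12 - b^2*k/8 - 3*b/4


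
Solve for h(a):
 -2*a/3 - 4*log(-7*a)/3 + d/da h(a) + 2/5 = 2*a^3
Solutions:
 h(a) = C1 + a^4/2 + a^2/3 + 4*a*log(-a)/3 + 2*a*(-13 + 10*log(7))/15


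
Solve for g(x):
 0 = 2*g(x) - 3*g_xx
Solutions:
 g(x) = C1*exp(-sqrt(6)*x/3) + C2*exp(sqrt(6)*x/3)


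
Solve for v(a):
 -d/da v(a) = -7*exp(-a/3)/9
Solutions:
 v(a) = C1 - 7*exp(-a/3)/3


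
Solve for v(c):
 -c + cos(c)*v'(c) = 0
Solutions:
 v(c) = C1 + Integral(c/cos(c), c)


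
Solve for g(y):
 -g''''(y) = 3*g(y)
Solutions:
 g(y) = (C1*sin(sqrt(2)*3^(1/4)*y/2) + C2*cos(sqrt(2)*3^(1/4)*y/2))*exp(-sqrt(2)*3^(1/4)*y/2) + (C3*sin(sqrt(2)*3^(1/4)*y/2) + C4*cos(sqrt(2)*3^(1/4)*y/2))*exp(sqrt(2)*3^(1/4)*y/2)


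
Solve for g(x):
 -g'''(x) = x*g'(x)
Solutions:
 g(x) = C1 + Integral(C2*airyai(-x) + C3*airybi(-x), x)


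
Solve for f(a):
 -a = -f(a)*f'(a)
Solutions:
 f(a) = -sqrt(C1 + a^2)
 f(a) = sqrt(C1 + a^2)


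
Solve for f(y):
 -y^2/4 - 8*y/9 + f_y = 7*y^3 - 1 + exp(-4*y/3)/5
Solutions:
 f(y) = C1 + 7*y^4/4 + y^3/12 + 4*y^2/9 - y - 3*exp(-4*y/3)/20


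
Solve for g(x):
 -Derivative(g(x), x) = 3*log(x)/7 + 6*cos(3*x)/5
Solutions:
 g(x) = C1 - 3*x*log(x)/7 + 3*x/7 - 2*sin(3*x)/5


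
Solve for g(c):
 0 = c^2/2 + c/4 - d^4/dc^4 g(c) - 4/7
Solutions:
 g(c) = C1 + C2*c + C3*c^2 + C4*c^3 + c^6/720 + c^5/480 - c^4/42


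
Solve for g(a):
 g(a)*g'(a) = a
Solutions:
 g(a) = -sqrt(C1 + a^2)
 g(a) = sqrt(C1 + a^2)


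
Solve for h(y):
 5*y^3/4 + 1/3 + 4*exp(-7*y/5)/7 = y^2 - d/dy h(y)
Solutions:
 h(y) = C1 - 5*y^4/16 + y^3/3 - y/3 + 20*exp(-7*y/5)/49


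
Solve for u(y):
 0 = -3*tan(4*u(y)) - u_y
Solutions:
 u(y) = -asin(C1*exp(-12*y))/4 + pi/4
 u(y) = asin(C1*exp(-12*y))/4


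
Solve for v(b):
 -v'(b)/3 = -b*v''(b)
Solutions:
 v(b) = C1 + C2*b^(4/3)


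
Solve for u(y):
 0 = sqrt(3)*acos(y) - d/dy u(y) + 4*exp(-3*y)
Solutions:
 u(y) = C1 + sqrt(3)*y*acos(y) - sqrt(3)*sqrt(1 - y^2) - 4*exp(-3*y)/3


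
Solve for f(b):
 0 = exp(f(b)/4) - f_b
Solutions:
 f(b) = 4*log(-1/(C1 + b)) + 8*log(2)


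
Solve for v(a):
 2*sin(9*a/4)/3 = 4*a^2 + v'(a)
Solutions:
 v(a) = C1 - 4*a^3/3 - 8*cos(9*a/4)/27


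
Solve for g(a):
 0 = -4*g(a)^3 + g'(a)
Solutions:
 g(a) = -sqrt(2)*sqrt(-1/(C1 + 4*a))/2
 g(a) = sqrt(2)*sqrt(-1/(C1 + 4*a))/2


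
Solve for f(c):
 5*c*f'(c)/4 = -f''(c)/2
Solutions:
 f(c) = C1 + C2*erf(sqrt(5)*c/2)


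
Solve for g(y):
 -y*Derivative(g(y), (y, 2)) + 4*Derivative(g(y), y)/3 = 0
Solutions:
 g(y) = C1 + C2*y^(7/3)


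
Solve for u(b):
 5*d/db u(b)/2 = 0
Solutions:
 u(b) = C1


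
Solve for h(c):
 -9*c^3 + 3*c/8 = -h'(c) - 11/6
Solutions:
 h(c) = C1 + 9*c^4/4 - 3*c^2/16 - 11*c/6


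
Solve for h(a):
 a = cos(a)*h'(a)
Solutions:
 h(a) = C1 + Integral(a/cos(a), a)


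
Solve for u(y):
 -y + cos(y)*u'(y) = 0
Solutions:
 u(y) = C1 + Integral(y/cos(y), y)


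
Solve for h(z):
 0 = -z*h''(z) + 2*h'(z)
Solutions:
 h(z) = C1 + C2*z^3


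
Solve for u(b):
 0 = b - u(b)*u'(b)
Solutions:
 u(b) = -sqrt(C1 + b^2)
 u(b) = sqrt(C1 + b^2)


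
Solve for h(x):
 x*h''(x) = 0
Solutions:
 h(x) = C1 + C2*x


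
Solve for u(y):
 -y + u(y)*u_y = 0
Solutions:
 u(y) = -sqrt(C1 + y^2)
 u(y) = sqrt(C1 + y^2)


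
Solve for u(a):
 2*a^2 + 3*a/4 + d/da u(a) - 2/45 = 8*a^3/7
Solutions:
 u(a) = C1 + 2*a^4/7 - 2*a^3/3 - 3*a^2/8 + 2*a/45


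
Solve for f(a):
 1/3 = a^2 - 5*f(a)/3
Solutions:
 f(a) = 3*a^2/5 - 1/5


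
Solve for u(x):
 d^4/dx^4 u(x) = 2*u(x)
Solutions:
 u(x) = C1*exp(-2^(1/4)*x) + C2*exp(2^(1/4)*x) + C3*sin(2^(1/4)*x) + C4*cos(2^(1/4)*x)


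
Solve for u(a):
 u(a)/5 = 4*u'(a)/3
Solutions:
 u(a) = C1*exp(3*a/20)


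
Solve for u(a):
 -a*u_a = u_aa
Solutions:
 u(a) = C1 + C2*erf(sqrt(2)*a/2)


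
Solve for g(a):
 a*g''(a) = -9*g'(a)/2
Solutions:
 g(a) = C1 + C2/a^(7/2)


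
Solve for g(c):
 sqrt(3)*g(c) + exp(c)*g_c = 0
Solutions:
 g(c) = C1*exp(sqrt(3)*exp(-c))


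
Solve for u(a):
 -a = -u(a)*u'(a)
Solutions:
 u(a) = -sqrt(C1 + a^2)
 u(a) = sqrt(C1 + a^2)


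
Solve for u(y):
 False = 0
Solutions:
 u(y) = C1 + zoo*y - 5*log(cos(3*y/4))/3


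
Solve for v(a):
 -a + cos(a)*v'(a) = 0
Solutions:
 v(a) = C1 + Integral(a/cos(a), a)


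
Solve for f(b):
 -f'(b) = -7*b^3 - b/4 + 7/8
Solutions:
 f(b) = C1 + 7*b^4/4 + b^2/8 - 7*b/8


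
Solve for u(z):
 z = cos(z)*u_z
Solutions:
 u(z) = C1 + Integral(z/cos(z), z)


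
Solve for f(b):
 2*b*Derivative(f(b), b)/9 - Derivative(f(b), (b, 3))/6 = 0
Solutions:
 f(b) = C1 + Integral(C2*airyai(6^(2/3)*b/3) + C3*airybi(6^(2/3)*b/3), b)


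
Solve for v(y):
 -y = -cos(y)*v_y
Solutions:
 v(y) = C1 + Integral(y/cos(y), y)


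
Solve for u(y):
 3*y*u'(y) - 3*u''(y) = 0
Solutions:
 u(y) = C1 + C2*erfi(sqrt(2)*y/2)


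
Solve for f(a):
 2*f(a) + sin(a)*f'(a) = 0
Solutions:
 f(a) = C1*(cos(a) + 1)/(cos(a) - 1)


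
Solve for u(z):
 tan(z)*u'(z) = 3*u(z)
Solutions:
 u(z) = C1*sin(z)^3


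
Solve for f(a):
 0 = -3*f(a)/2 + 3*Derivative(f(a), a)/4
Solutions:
 f(a) = C1*exp(2*a)


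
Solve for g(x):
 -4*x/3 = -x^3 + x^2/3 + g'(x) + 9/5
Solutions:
 g(x) = C1 + x^4/4 - x^3/9 - 2*x^2/3 - 9*x/5


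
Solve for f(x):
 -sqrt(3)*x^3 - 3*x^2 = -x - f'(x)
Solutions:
 f(x) = C1 + sqrt(3)*x^4/4 + x^3 - x^2/2


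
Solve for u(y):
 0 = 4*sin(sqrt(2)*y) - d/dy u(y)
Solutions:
 u(y) = C1 - 2*sqrt(2)*cos(sqrt(2)*y)


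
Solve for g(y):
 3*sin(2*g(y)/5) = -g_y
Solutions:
 3*y + 5*log(cos(2*g(y)/5) - 1)/4 - 5*log(cos(2*g(y)/5) + 1)/4 = C1


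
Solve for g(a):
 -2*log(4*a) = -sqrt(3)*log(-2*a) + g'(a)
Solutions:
 g(a) = C1 - a*(2 - sqrt(3))*log(a) + a*(-4*log(2) - sqrt(3) + sqrt(3)*log(2) + 2 + sqrt(3)*I*pi)


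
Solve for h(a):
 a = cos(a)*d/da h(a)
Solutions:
 h(a) = C1 + Integral(a/cos(a), a)


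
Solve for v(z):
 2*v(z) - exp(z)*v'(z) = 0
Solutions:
 v(z) = C1*exp(-2*exp(-z))


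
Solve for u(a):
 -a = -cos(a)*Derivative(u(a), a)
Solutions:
 u(a) = C1 + Integral(a/cos(a), a)


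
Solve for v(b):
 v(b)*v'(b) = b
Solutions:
 v(b) = -sqrt(C1 + b^2)
 v(b) = sqrt(C1 + b^2)


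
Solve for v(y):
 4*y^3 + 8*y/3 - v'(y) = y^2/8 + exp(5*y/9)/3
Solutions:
 v(y) = C1 + y^4 - y^3/24 + 4*y^2/3 - 3*exp(5*y/9)/5


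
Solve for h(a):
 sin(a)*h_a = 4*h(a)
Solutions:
 h(a) = C1*(cos(a)^2 - 2*cos(a) + 1)/(cos(a)^2 + 2*cos(a) + 1)


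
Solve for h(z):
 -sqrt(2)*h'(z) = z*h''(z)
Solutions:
 h(z) = C1 + C2*z^(1 - sqrt(2))


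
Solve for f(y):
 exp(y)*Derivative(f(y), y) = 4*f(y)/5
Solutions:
 f(y) = C1*exp(-4*exp(-y)/5)


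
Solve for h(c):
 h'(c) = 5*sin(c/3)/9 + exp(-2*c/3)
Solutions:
 h(c) = C1 - 5*cos(c/3)/3 - 3*exp(-2*c/3)/2


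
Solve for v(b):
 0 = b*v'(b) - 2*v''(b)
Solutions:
 v(b) = C1 + C2*erfi(b/2)


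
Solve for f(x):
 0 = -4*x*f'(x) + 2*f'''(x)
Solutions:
 f(x) = C1 + Integral(C2*airyai(2^(1/3)*x) + C3*airybi(2^(1/3)*x), x)


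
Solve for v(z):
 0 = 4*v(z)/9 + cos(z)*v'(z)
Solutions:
 v(z) = C1*(sin(z) - 1)^(2/9)/(sin(z) + 1)^(2/9)


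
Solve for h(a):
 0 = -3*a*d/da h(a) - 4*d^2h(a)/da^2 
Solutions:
 h(a) = C1 + C2*erf(sqrt(6)*a/4)


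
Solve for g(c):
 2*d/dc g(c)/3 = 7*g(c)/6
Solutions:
 g(c) = C1*exp(7*c/4)


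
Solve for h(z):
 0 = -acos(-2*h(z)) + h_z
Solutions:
 Integral(1/acos(-2*_y), (_y, h(z))) = C1 + z


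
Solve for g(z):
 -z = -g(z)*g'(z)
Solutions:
 g(z) = -sqrt(C1 + z^2)
 g(z) = sqrt(C1 + z^2)


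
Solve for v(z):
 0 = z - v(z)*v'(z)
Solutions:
 v(z) = -sqrt(C1 + z^2)
 v(z) = sqrt(C1 + z^2)


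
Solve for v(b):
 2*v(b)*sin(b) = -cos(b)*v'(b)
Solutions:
 v(b) = C1*cos(b)^2


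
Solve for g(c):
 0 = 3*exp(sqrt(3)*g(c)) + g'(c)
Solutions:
 g(c) = sqrt(3)*(2*log(1/(C1 + 3*c)) - log(3))/6


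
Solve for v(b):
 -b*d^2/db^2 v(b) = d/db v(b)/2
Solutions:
 v(b) = C1 + C2*sqrt(b)


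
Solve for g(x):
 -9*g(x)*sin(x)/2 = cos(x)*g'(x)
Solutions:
 g(x) = C1*cos(x)^(9/2)


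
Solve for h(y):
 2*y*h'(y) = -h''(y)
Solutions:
 h(y) = C1 + C2*erf(y)


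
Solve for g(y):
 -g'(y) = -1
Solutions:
 g(y) = C1 + y


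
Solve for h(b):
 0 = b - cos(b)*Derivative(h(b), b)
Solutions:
 h(b) = C1 + Integral(b/cos(b), b)


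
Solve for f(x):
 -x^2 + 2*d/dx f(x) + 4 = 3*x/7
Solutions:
 f(x) = C1 + x^3/6 + 3*x^2/28 - 2*x


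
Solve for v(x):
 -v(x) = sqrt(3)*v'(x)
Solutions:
 v(x) = C1*exp(-sqrt(3)*x/3)


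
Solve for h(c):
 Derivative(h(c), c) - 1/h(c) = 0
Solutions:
 h(c) = -sqrt(C1 + 2*c)
 h(c) = sqrt(C1 + 2*c)


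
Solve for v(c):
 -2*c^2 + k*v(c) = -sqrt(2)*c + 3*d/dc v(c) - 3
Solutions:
 v(c) = C1*exp(c*k/3) + 2*c^2/k - sqrt(2)*c/k + 12*c/k^2 - 3/k - 3*sqrt(2)/k^2 + 36/k^3


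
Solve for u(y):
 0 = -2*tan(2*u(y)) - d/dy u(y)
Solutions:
 u(y) = -asin(C1*exp(-4*y))/2 + pi/2
 u(y) = asin(C1*exp(-4*y))/2


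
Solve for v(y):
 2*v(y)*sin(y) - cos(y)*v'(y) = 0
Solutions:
 v(y) = C1/cos(y)^2


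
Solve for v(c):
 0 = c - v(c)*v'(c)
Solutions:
 v(c) = -sqrt(C1 + c^2)
 v(c) = sqrt(C1 + c^2)


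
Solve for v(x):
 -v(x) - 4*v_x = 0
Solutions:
 v(x) = C1*exp(-x/4)


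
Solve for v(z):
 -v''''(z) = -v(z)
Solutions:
 v(z) = C1*exp(-z) + C2*exp(z) + C3*sin(z) + C4*cos(z)


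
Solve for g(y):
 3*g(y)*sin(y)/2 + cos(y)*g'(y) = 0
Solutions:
 g(y) = C1*cos(y)^(3/2)


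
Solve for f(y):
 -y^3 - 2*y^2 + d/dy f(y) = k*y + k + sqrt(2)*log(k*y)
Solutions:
 f(y) = C1 + k*y^2/2 + y^4/4 + 2*y^3/3 + y*(k - sqrt(2)) + sqrt(2)*y*log(k*y)


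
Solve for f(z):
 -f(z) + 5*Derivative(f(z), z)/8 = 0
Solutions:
 f(z) = C1*exp(8*z/5)


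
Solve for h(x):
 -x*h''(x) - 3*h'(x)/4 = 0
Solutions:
 h(x) = C1 + C2*x^(1/4)


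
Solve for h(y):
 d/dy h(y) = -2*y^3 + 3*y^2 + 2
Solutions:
 h(y) = C1 - y^4/2 + y^3 + 2*y


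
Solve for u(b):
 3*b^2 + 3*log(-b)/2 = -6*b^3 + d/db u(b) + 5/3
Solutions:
 u(b) = C1 + 3*b^4/2 + b^3 + 3*b*log(-b)/2 - 19*b/6


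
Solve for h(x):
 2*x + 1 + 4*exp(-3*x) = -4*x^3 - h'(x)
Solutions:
 h(x) = C1 - x^4 - x^2 - x + 4*exp(-3*x)/3


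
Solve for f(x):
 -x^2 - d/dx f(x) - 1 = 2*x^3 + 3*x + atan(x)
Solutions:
 f(x) = C1 - x^4/2 - x^3/3 - 3*x^2/2 - x*atan(x) - x + log(x^2 + 1)/2


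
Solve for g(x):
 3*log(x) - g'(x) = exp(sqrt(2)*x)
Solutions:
 g(x) = C1 + 3*x*log(x) - 3*x - sqrt(2)*exp(sqrt(2)*x)/2


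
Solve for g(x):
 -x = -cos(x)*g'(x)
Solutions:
 g(x) = C1 + Integral(x/cos(x), x)


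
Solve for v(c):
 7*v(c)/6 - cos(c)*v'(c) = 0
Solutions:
 v(c) = C1*(sin(c) + 1)^(7/12)/(sin(c) - 1)^(7/12)


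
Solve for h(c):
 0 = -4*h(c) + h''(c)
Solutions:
 h(c) = C1*exp(-2*c) + C2*exp(2*c)


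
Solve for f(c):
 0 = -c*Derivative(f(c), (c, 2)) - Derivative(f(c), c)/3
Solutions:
 f(c) = C1 + C2*c^(2/3)


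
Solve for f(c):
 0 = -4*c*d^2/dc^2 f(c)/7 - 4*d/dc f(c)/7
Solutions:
 f(c) = C1 + C2*log(c)


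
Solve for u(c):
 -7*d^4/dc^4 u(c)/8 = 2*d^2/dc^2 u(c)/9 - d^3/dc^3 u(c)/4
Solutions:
 u(c) = C1 + C2*c + (C3*sin(sqrt(103)*c/21) + C4*cos(sqrt(103)*c/21))*exp(c/7)


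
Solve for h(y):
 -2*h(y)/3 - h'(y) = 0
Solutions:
 h(y) = C1*exp(-2*y/3)


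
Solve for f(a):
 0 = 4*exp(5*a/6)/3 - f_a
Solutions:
 f(a) = C1 + 8*exp(5*a/6)/5


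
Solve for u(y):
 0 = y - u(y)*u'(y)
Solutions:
 u(y) = -sqrt(C1 + y^2)
 u(y) = sqrt(C1 + y^2)


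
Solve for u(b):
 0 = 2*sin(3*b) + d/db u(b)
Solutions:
 u(b) = C1 + 2*cos(3*b)/3


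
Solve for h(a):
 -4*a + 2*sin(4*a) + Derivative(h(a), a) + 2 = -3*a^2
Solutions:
 h(a) = C1 - a^3 + 2*a^2 - 2*a + cos(4*a)/2


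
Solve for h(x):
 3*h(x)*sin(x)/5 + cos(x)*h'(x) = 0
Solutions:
 h(x) = C1*cos(x)^(3/5)


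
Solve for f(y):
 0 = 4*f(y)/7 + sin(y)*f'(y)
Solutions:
 f(y) = C1*(cos(y) + 1)^(2/7)/(cos(y) - 1)^(2/7)


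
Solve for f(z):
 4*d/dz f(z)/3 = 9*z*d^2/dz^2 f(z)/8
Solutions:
 f(z) = C1 + C2*z^(59/27)


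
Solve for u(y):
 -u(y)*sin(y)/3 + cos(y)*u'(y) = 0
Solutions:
 u(y) = C1/cos(y)^(1/3)


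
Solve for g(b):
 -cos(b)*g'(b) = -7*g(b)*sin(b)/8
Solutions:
 g(b) = C1/cos(b)^(7/8)


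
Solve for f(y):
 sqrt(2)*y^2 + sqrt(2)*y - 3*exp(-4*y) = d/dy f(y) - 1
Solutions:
 f(y) = C1 + sqrt(2)*y^3/3 + sqrt(2)*y^2/2 + y + 3*exp(-4*y)/4


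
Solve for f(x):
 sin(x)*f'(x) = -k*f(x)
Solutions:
 f(x) = C1*exp(k*(-log(cos(x) - 1) + log(cos(x) + 1))/2)


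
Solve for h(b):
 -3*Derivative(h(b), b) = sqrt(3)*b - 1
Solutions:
 h(b) = C1 - sqrt(3)*b^2/6 + b/3


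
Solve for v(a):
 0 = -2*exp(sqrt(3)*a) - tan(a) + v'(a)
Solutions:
 v(a) = C1 + 2*sqrt(3)*exp(sqrt(3)*a)/3 - log(cos(a))


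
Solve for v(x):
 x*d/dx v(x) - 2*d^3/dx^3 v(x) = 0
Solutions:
 v(x) = C1 + Integral(C2*airyai(2^(2/3)*x/2) + C3*airybi(2^(2/3)*x/2), x)


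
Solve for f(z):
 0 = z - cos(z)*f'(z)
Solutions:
 f(z) = C1 + Integral(z/cos(z), z)


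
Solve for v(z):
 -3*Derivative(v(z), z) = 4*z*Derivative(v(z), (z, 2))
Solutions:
 v(z) = C1 + C2*z^(1/4)


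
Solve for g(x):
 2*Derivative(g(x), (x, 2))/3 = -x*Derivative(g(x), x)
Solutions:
 g(x) = C1 + C2*erf(sqrt(3)*x/2)


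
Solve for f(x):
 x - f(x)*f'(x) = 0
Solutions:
 f(x) = -sqrt(C1 + x^2)
 f(x) = sqrt(C1 + x^2)


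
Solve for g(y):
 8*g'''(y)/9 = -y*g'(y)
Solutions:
 g(y) = C1 + Integral(C2*airyai(-3^(2/3)*y/2) + C3*airybi(-3^(2/3)*y/2), y)


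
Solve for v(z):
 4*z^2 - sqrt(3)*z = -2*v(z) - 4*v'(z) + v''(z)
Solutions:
 v(z) = C1*exp(z*(2 - sqrt(6))) + C2*exp(z*(2 + sqrt(6))) - 2*z^2 + sqrt(3)*z/2 + 8*z - 18 - sqrt(3)


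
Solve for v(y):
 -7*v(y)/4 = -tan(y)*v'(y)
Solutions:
 v(y) = C1*sin(y)^(7/4)


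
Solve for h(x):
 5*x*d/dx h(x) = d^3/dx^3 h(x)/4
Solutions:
 h(x) = C1 + Integral(C2*airyai(20^(1/3)*x) + C3*airybi(20^(1/3)*x), x)


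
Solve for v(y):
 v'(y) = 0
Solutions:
 v(y) = C1


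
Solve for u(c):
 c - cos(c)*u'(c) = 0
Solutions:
 u(c) = C1 + Integral(c/cos(c), c)


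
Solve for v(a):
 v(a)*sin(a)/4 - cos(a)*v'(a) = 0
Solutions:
 v(a) = C1/cos(a)^(1/4)


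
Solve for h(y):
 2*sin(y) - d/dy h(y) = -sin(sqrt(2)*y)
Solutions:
 h(y) = C1 - 2*cos(y) - sqrt(2)*cos(sqrt(2)*y)/2


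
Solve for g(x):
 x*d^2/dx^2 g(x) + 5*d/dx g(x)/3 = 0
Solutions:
 g(x) = C1 + C2/x^(2/3)


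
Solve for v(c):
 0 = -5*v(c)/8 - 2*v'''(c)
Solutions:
 v(c) = C3*exp(-2^(2/3)*5^(1/3)*c/4) + (C1*sin(2^(2/3)*sqrt(3)*5^(1/3)*c/8) + C2*cos(2^(2/3)*sqrt(3)*5^(1/3)*c/8))*exp(2^(2/3)*5^(1/3)*c/8)


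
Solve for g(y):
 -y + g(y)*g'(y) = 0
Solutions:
 g(y) = -sqrt(C1 + y^2)
 g(y) = sqrt(C1 + y^2)


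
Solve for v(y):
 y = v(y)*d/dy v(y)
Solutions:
 v(y) = -sqrt(C1 + y^2)
 v(y) = sqrt(C1 + y^2)


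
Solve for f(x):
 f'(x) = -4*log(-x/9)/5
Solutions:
 f(x) = C1 - 4*x*log(-x)/5 + 4*x*(1 + 2*log(3))/5


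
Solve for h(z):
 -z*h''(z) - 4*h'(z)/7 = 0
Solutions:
 h(z) = C1 + C2*z^(3/7)


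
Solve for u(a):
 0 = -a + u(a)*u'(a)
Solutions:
 u(a) = -sqrt(C1 + a^2)
 u(a) = sqrt(C1 + a^2)


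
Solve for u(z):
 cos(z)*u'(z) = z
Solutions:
 u(z) = C1 + Integral(z/cos(z), z)


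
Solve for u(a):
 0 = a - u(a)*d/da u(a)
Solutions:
 u(a) = -sqrt(C1 + a^2)
 u(a) = sqrt(C1 + a^2)


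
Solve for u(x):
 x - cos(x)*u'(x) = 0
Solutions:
 u(x) = C1 + Integral(x/cos(x), x)


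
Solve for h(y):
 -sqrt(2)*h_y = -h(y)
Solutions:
 h(y) = C1*exp(sqrt(2)*y/2)


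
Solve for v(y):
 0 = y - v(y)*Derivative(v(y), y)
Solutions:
 v(y) = -sqrt(C1 + y^2)
 v(y) = sqrt(C1 + y^2)


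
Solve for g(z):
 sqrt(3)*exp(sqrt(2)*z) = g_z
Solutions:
 g(z) = C1 + sqrt(6)*exp(sqrt(2)*z)/2


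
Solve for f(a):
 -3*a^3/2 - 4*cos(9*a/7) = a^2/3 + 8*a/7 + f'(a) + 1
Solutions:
 f(a) = C1 - 3*a^4/8 - a^3/9 - 4*a^2/7 - a - 28*sin(9*a/7)/9


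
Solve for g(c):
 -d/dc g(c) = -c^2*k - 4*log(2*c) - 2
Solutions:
 g(c) = C1 + c^3*k/3 + 4*c*log(c) - 2*c + c*log(16)


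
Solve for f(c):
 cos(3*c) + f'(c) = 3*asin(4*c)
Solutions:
 f(c) = C1 + 3*c*asin(4*c) + 3*sqrt(1 - 16*c^2)/4 - sin(3*c)/3


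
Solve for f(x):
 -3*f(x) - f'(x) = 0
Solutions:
 f(x) = C1*exp(-3*x)


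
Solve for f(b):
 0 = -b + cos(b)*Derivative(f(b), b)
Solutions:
 f(b) = C1 + Integral(b/cos(b), b)


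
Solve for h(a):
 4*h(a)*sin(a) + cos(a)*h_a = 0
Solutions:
 h(a) = C1*cos(a)^4


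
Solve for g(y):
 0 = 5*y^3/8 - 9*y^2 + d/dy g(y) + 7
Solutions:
 g(y) = C1 - 5*y^4/32 + 3*y^3 - 7*y


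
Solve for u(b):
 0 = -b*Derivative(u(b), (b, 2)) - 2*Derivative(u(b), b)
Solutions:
 u(b) = C1 + C2/b


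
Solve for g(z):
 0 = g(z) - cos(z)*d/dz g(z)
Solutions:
 g(z) = C1*sqrt(sin(z) + 1)/sqrt(sin(z) - 1)


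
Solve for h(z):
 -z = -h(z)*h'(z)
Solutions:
 h(z) = -sqrt(C1 + z^2)
 h(z) = sqrt(C1 + z^2)


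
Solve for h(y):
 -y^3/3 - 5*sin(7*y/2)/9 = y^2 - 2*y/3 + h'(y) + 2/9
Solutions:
 h(y) = C1 - y^4/12 - y^3/3 + y^2/3 - 2*y/9 + 10*cos(7*y/2)/63


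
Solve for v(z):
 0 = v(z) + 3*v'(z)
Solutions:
 v(z) = C1*exp(-z/3)


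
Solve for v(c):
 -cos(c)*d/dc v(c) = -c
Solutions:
 v(c) = C1 + Integral(c/cos(c), c)


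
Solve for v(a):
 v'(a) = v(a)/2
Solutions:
 v(a) = C1*exp(a/2)


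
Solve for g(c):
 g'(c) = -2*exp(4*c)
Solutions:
 g(c) = C1 - exp(4*c)/2


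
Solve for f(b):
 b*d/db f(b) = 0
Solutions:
 f(b) = C1


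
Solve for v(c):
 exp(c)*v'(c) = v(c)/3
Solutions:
 v(c) = C1*exp(-exp(-c)/3)


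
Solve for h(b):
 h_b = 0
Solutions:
 h(b) = C1


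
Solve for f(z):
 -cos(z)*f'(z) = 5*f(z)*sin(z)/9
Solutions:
 f(z) = C1*cos(z)^(5/9)


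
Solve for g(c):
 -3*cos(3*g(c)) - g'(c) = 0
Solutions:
 g(c) = -asin((C1 + exp(18*c))/(C1 - exp(18*c)))/3 + pi/3
 g(c) = asin((C1 + exp(18*c))/(C1 - exp(18*c)))/3


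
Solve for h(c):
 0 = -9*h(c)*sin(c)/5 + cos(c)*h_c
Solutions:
 h(c) = C1/cos(c)^(9/5)


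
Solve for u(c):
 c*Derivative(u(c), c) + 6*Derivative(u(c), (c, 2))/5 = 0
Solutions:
 u(c) = C1 + C2*erf(sqrt(15)*c/6)


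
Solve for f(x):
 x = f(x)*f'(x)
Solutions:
 f(x) = -sqrt(C1 + x^2)
 f(x) = sqrt(C1 + x^2)


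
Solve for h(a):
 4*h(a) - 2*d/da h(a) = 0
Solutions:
 h(a) = C1*exp(2*a)


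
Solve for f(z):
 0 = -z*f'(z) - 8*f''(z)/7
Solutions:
 f(z) = C1 + C2*erf(sqrt(7)*z/4)


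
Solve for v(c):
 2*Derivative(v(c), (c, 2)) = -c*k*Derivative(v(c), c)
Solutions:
 v(c) = Piecewise((-sqrt(pi)*C1*erf(c*sqrt(k)/2)/sqrt(k) - C2, (k > 0) | (k < 0)), (-C1*c - C2, True))


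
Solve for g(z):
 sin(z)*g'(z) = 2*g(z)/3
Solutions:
 g(z) = C1*(cos(z) - 1)^(1/3)/(cos(z) + 1)^(1/3)


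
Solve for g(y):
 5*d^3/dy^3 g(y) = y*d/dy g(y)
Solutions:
 g(y) = C1 + Integral(C2*airyai(5^(2/3)*y/5) + C3*airybi(5^(2/3)*y/5), y)


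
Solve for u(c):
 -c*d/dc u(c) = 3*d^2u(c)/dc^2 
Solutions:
 u(c) = C1 + C2*erf(sqrt(6)*c/6)


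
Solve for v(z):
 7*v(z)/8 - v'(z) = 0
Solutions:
 v(z) = C1*exp(7*z/8)


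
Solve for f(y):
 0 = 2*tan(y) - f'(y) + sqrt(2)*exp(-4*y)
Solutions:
 f(y) = C1 + log(tan(y)^2 + 1) - sqrt(2)*exp(-4*y)/4


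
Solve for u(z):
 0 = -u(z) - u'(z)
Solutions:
 u(z) = C1*exp(-z)


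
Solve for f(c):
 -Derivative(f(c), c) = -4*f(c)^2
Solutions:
 f(c) = -1/(C1 + 4*c)


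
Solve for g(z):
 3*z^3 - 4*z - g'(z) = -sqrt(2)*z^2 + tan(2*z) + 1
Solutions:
 g(z) = C1 + 3*z^4/4 + sqrt(2)*z^3/3 - 2*z^2 - z + log(cos(2*z))/2


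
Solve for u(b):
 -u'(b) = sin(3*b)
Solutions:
 u(b) = C1 + cos(3*b)/3


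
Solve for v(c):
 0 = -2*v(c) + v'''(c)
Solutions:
 v(c) = C3*exp(2^(1/3)*c) + (C1*sin(2^(1/3)*sqrt(3)*c/2) + C2*cos(2^(1/3)*sqrt(3)*c/2))*exp(-2^(1/3)*c/2)


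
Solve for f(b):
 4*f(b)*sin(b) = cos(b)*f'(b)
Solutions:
 f(b) = C1/cos(b)^4


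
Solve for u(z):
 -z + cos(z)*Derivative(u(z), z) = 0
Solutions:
 u(z) = C1 + Integral(z/cos(z), z)


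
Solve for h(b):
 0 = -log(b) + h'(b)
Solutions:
 h(b) = C1 + b*log(b) - b


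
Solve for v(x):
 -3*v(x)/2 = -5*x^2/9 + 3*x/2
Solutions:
 v(x) = x*(10*x - 27)/27


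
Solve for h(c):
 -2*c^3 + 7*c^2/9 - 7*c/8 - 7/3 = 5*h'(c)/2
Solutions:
 h(c) = C1 - c^4/5 + 14*c^3/135 - 7*c^2/40 - 14*c/15


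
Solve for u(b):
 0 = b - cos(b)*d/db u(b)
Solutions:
 u(b) = C1 + Integral(b/cos(b), b)


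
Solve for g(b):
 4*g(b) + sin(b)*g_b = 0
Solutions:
 g(b) = C1*(cos(b)^2 + 2*cos(b) + 1)/(cos(b)^2 - 2*cos(b) + 1)


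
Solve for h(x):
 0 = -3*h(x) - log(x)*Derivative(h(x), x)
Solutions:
 h(x) = C1*exp(-3*li(x))


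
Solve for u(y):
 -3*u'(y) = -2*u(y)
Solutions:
 u(y) = C1*exp(2*y/3)


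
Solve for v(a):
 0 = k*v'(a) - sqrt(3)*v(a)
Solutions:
 v(a) = C1*exp(sqrt(3)*a/k)


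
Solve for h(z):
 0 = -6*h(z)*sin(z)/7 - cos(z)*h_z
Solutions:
 h(z) = C1*cos(z)^(6/7)


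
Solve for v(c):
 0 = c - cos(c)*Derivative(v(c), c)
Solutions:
 v(c) = C1 + Integral(c/cos(c), c)


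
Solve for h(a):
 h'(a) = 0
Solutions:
 h(a) = C1


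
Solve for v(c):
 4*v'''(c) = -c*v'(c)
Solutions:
 v(c) = C1 + Integral(C2*airyai(-2^(1/3)*c/2) + C3*airybi(-2^(1/3)*c/2), c)


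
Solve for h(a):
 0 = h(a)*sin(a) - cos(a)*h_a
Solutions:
 h(a) = C1/cos(a)


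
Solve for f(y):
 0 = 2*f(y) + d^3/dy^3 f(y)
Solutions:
 f(y) = C3*exp(-2^(1/3)*y) + (C1*sin(2^(1/3)*sqrt(3)*y/2) + C2*cos(2^(1/3)*sqrt(3)*y/2))*exp(2^(1/3)*y/2)


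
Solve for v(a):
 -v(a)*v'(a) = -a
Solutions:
 v(a) = -sqrt(C1 + a^2)
 v(a) = sqrt(C1 + a^2)


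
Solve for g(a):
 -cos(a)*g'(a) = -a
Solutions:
 g(a) = C1 + Integral(a/cos(a), a)


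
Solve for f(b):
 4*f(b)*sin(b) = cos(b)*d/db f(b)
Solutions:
 f(b) = C1/cos(b)^4


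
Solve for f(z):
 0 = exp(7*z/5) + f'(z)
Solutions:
 f(z) = C1 - 5*exp(7*z/5)/7


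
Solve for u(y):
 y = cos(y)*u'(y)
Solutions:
 u(y) = C1 + Integral(y/cos(y), y)


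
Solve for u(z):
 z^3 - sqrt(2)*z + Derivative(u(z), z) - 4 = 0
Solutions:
 u(z) = C1 - z^4/4 + sqrt(2)*z^2/2 + 4*z


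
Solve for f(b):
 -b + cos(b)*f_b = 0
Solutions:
 f(b) = C1 + Integral(b/cos(b), b)


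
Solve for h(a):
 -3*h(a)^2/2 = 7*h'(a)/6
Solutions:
 h(a) = 7/(C1 + 9*a)


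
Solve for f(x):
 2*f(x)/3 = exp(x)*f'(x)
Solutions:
 f(x) = C1*exp(-2*exp(-x)/3)


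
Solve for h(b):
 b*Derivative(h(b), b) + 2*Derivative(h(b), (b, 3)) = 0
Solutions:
 h(b) = C1 + Integral(C2*airyai(-2^(2/3)*b/2) + C3*airybi(-2^(2/3)*b/2), b)


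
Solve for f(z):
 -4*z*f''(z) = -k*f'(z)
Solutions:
 f(z) = C1 + z^(re(k)/4 + 1)*(C2*sin(log(z)*Abs(im(k))/4) + C3*cos(log(z)*im(k)/4))


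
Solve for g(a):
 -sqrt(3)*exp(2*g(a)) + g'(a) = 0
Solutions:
 g(a) = log(-sqrt(-1/(C1 + sqrt(3)*a))) - log(2)/2
 g(a) = log(-1/(C1 + sqrt(3)*a))/2 - log(2)/2


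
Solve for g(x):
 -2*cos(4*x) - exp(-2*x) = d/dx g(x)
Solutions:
 g(x) = C1 - sin(4*x)/2 + exp(-2*x)/2


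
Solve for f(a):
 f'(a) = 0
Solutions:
 f(a) = C1


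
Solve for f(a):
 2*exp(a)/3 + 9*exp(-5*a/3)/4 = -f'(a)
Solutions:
 f(a) = C1 - 2*exp(a)/3 + 27*exp(-5*a/3)/20


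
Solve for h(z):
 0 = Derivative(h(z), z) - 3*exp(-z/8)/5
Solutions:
 h(z) = C1 - 24*exp(-z/8)/5


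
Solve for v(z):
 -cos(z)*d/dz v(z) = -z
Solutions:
 v(z) = C1 + Integral(z/cos(z), z)


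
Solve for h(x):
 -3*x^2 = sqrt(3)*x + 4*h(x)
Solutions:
 h(x) = x*(-3*x - sqrt(3))/4


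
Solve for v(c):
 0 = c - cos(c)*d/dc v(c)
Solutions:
 v(c) = C1 + Integral(c/cos(c), c)


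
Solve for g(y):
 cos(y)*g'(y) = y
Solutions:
 g(y) = C1 + Integral(y/cos(y), y)


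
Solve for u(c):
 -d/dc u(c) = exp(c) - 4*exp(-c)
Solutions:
 u(c) = C1 - exp(c) - 4*exp(-c)


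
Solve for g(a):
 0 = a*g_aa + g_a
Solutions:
 g(a) = C1 + C2*log(a)


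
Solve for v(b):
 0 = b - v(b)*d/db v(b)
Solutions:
 v(b) = -sqrt(C1 + b^2)
 v(b) = sqrt(C1 + b^2)


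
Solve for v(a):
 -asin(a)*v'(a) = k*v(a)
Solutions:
 v(a) = C1*exp(-k*Integral(1/asin(a), a))


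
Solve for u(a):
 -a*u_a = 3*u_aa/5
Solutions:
 u(a) = C1 + C2*erf(sqrt(30)*a/6)


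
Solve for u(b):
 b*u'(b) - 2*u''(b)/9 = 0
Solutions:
 u(b) = C1 + C2*erfi(3*b/2)


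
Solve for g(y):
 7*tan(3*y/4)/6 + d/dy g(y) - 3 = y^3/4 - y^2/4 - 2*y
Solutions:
 g(y) = C1 + y^4/16 - y^3/12 - y^2 + 3*y + 14*log(cos(3*y/4))/9


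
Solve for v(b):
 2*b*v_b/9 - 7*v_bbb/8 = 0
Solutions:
 v(b) = C1 + Integral(C2*airyai(2*294^(1/3)*b/21) + C3*airybi(2*294^(1/3)*b/21), b)


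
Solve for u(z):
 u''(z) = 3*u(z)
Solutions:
 u(z) = C1*exp(-sqrt(3)*z) + C2*exp(sqrt(3)*z)


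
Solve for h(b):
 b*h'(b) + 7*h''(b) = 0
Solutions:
 h(b) = C1 + C2*erf(sqrt(14)*b/14)


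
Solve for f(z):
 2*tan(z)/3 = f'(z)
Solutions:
 f(z) = C1 - 2*log(cos(z))/3


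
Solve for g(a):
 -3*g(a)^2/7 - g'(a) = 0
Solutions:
 g(a) = 7/(C1 + 3*a)


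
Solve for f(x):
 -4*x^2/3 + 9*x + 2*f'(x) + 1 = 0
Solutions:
 f(x) = C1 + 2*x^3/9 - 9*x^2/4 - x/2


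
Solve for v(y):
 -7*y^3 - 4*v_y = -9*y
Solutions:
 v(y) = C1 - 7*y^4/16 + 9*y^2/8


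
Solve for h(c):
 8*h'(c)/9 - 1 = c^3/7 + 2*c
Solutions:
 h(c) = C1 + 9*c^4/224 + 9*c^2/8 + 9*c/8


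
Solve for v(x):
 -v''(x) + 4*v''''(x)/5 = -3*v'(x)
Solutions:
 v(x) = C1 + C2*exp(15^(1/3)*x*(15^(1/3)/(sqrt(714) + 27)^(1/3) + (sqrt(714) + 27)^(1/3))/12)*sin(3^(1/6)*5^(1/3)*x*(-3^(2/3)*(sqrt(714) + 27)^(1/3) + 3*5^(1/3)/(sqrt(714) + 27)^(1/3))/12) + C3*exp(15^(1/3)*x*(15^(1/3)/(sqrt(714) + 27)^(1/3) + (sqrt(714) + 27)^(1/3))/12)*cos(3^(1/6)*5^(1/3)*x*(-3^(2/3)*(sqrt(714) + 27)^(1/3) + 3*5^(1/3)/(sqrt(714) + 27)^(1/3))/12) + C4*exp(-15^(1/3)*x*(15^(1/3)/(sqrt(714) + 27)^(1/3) + (sqrt(714) + 27)^(1/3))/6)


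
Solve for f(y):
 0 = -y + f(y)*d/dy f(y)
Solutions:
 f(y) = -sqrt(C1 + y^2)
 f(y) = sqrt(C1 + y^2)


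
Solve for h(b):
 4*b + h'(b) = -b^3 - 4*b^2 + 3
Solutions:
 h(b) = C1 - b^4/4 - 4*b^3/3 - 2*b^2 + 3*b


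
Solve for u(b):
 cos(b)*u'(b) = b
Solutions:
 u(b) = C1 + Integral(b/cos(b), b)


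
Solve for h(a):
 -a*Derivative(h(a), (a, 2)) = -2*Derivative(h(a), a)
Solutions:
 h(a) = C1 + C2*a^3


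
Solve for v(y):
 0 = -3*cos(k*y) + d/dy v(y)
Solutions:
 v(y) = C1 + 3*sin(k*y)/k


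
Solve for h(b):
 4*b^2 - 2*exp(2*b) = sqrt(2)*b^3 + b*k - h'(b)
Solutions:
 h(b) = C1 + sqrt(2)*b^4/4 - 4*b^3/3 + b^2*k/2 + exp(2*b)


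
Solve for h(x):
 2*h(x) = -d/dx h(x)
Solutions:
 h(x) = C1*exp(-2*x)


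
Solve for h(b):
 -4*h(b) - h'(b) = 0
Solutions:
 h(b) = C1*exp(-4*b)


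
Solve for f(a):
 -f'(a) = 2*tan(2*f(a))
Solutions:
 f(a) = -asin(C1*exp(-4*a))/2 + pi/2
 f(a) = asin(C1*exp(-4*a))/2


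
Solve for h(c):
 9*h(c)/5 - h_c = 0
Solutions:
 h(c) = C1*exp(9*c/5)


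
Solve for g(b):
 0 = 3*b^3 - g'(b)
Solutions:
 g(b) = C1 + 3*b^4/4


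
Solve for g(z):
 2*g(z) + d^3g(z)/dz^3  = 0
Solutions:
 g(z) = C3*exp(-2^(1/3)*z) + (C1*sin(2^(1/3)*sqrt(3)*z/2) + C2*cos(2^(1/3)*sqrt(3)*z/2))*exp(2^(1/3)*z/2)


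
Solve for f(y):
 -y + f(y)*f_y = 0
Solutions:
 f(y) = -sqrt(C1 + y^2)
 f(y) = sqrt(C1 + y^2)


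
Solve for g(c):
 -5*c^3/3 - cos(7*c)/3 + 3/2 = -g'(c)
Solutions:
 g(c) = C1 + 5*c^4/12 - 3*c/2 + sin(7*c)/21


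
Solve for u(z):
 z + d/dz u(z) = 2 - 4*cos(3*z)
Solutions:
 u(z) = C1 - z^2/2 + 2*z - 4*sin(3*z)/3


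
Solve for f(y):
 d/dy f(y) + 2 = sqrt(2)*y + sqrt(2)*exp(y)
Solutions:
 f(y) = C1 + sqrt(2)*y^2/2 - 2*y + sqrt(2)*exp(y)


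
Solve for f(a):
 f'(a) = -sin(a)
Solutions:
 f(a) = C1 + cos(a)


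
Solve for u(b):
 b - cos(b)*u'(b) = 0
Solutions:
 u(b) = C1 + Integral(b/cos(b), b)


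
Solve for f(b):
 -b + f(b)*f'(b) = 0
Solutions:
 f(b) = -sqrt(C1 + b^2)
 f(b) = sqrt(C1 + b^2)


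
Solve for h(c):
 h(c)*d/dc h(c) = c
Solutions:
 h(c) = -sqrt(C1 + c^2)
 h(c) = sqrt(C1 + c^2)


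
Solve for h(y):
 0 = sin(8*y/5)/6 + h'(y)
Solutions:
 h(y) = C1 + 5*cos(8*y/5)/48


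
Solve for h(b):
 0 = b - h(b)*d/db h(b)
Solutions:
 h(b) = -sqrt(C1 + b^2)
 h(b) = sqrt(C1 + b^2)


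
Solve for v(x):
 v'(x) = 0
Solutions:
 v(x) = C1


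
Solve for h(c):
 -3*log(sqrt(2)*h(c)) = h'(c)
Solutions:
 2*Integral(1/(2*log(_y) + log(2)), (_y, h(c)))/3 = C1 - c


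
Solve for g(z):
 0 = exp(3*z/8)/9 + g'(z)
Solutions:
 g(z) = C1 - 8*exp(3*z/8)/27


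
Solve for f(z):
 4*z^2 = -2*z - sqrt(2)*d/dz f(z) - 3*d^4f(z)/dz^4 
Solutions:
 f(z) = C1 + C4*exp(-2^(1/6)*3^(2/3)*z/3) - 2*sqrt(2)*z^3/3 - sqrt(2)*z^2/2 + (C2*sin(6^(1/6)*z/2) + C3*cos(6^(1/6)*z/2))*exp(2^(1/6)*3^(2/3)*z/6)


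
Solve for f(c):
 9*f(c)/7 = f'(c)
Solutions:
 f(c) = C1*exp(9*c/7)


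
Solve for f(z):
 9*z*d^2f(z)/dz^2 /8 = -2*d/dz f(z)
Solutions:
 f(z) = C1 + C2/z^(7/9)


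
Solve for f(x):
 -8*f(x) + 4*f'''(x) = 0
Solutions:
 f(x) = C3*exp(2^(1/3)*x) + (C1*sin(2^(1/3)*sqrt(3)*x/2) + C2*cos(2^(1/3)*sqrt(3)*x/2))*exp(-2^(1/3)*x/2)


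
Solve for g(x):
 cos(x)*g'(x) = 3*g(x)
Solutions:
 g(x) = C1*(sin(x) + 1)^(3/2)/(sin(x) - 1)^(3/2)


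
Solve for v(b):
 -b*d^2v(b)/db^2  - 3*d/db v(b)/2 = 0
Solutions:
 v(b) = C1 + C2/sqrt(b)


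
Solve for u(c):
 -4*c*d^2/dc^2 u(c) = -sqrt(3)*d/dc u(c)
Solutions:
 u(c) = C1 + C2*c^(sqrt(3)/4 + 1)


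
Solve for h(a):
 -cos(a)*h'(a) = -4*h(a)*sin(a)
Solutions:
 h(a) = C1/cos(a)^4


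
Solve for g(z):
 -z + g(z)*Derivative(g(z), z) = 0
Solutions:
 g(z) = -sqrt(C1 + z^2)
 g(z) = sqrt(C1 + z^2)


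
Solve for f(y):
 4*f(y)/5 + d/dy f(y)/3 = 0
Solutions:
 f(y) = C1*exp(-12*y/5)


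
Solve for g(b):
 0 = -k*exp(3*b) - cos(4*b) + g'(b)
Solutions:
 g(b) = C1 + k*exp(3*b)/3 + sin(4*b)/4


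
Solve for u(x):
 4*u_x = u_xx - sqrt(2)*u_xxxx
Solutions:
 u(x) = C1 + C2*exp(3^(1/3)*x*(sqrt(2)*3^(1/3)/(sqrt(3)*sqrt(216 - sqrt(2))/2 + 9*sqrt(2))^(1/3) + 2*(sqrt(3)*sqrt(216 - sqrt(2))/2 + 9*sqrt(2))^(1/3))/12)*sin(x*(-3*sqrt(6)/(3*sqrt(3)*sqrt(216 - sqrt(2))/2 + 27*sqrt(2))^(1/3) + 2*sqrt(3)*(3*sqrt(3)*sqrt(216 - sqrt(2))/2 + 27*sqrt(2))^(1/3))/12) + C3*exp(3^(1/3)*x*(sqrt(2)*3^(1/3)/(sqrt(3)*sqrt(216 - sqrt(2))/2 + 9*sqrt(2))^(1/3) + 2*(sqrt(3)*sqrt(216 - sqrt(2))/2 + 9*sqrt(2))^(1/3))/12)*cos(x*(-3*sqrt(6)/(3*sqrt(3)*sqrt(216 - sqrt(2))/2 + 27*sqrt(2))^(1/3) + 2*sqrt(3)*(3*sqrt(3)*sqrt(216 - sqrt(2))/2 + 27*sqrt(2))^(1/3))/12) + C4*exp(-3^(1/3)*x*(sqrt(2)*3^(1/3)/(sqrt(3)*sqrt(216 - sqrt(2))/2 + 9*sqrt(2))^(1/3) + 2*(sqrt(3)*sqrt(216 - sqrt(2))/2 + 9*sqrt(2))^(1/3))/6)
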